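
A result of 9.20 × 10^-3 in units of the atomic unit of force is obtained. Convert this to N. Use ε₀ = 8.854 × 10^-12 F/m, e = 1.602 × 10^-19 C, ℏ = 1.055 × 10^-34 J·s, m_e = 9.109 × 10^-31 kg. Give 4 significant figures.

One atomic unit of force: F_au = E_h/a₀ = m_e²e⁶/((4πε₀)³ℏ⁴) = 8.220 × 10^-8 N.
9.20 × 10^-3 × 8.220 × 10^-8 N = 7.562 × 10^-10 N

7.562 × 10^-10 N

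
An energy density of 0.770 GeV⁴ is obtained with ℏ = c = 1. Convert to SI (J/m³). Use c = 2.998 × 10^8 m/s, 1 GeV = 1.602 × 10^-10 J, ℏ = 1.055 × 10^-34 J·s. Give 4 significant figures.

1.603 × 10^37 J/m³

[E]/[L]³ = [E]⁴/(ℏc)³; restore (ℏc)⁻³.
1 GeV⁴ → 1/(ℏc)³ × (1 GeV in J)⁴ = 2.082 × 10^37 J/m³.
Result: 0.770 × 2.082 × 10^37 = 1.603 × 10^37 J/m³.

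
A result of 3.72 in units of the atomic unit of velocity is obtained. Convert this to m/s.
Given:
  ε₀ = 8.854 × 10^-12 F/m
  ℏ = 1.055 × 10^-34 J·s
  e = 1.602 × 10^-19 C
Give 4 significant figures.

8.133 × 10^6 m/s

One atomic unit of velocity: v_au = e²/(4πε₀ℏ) = 2.186 × 10^6 m/s.
3.72 × 2.186 × 10^6 m/s = 8.133 × 10^6 m/s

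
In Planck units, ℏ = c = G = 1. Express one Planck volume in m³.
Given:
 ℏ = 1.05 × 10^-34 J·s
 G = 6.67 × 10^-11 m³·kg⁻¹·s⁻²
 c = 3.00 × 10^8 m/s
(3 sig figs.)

Dimensional analysis gives V_P = (ℏG/c³)^(3/2).
  = √(1.75 × 10^-209)
  = 4.18 × 10^-105 m³

4.18 × 10^-105 m³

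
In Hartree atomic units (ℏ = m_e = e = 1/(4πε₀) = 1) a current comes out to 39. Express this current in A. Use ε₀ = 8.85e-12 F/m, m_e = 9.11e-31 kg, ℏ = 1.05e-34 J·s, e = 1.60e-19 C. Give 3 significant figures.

0.260 A

One atomic unit of electric current: I_au = e E_h/ℏ = m_e e⁵/((4πε₀)²ℏ³) = 6.67e-3 A.
39 × 6.67e-3 A = 0.260 A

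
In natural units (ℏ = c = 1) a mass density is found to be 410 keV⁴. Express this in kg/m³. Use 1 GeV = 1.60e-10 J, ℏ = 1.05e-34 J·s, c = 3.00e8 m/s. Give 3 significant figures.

0.0955 kg/m³

Mass density is [E]/(c²[L]³) = [E]⁴/(ℏ³c⁵).
1 GeV⁴ → 1/(ℏ³c⁵) × (1 GeV in J)⁴ = 2.33e20 kg/m³.
Convert the energy scale: 410 keV⁴ = 4.10e-22 GeV⁴.
Result: 4.10e-22 × 2.33e20 = 0.0955 kg/m³.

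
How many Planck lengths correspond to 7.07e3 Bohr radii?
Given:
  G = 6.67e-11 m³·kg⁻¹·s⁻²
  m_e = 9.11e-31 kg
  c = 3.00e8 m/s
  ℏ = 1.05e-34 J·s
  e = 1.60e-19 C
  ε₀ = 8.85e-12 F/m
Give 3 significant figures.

Bohr radius: a₀ = 4πε₀ℏ²/(m_e e²) = 5.26e-11 m
Planck length: ℓ_P = √(ℏG/c³) = 1.61e-35 m
7.07e3 × 5.26e-11 / 1.61e-35 = 2.31e28

2.31e28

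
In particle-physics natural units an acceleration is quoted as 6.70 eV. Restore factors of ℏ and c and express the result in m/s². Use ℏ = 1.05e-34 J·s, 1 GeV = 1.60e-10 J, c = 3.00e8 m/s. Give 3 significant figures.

3.06e24 m/s²

Acceleration is [L]/[T]² = c·[E]/ℏ.
1 GeV → c/ℏ × (1 GeV in J) = 4.57e32 m/s².
Convert the energy scale: 6.70 eV = 6.70e-9 GeV.
Result: 6.70e-9 × 4.57e32 = 3.06e24 m/s².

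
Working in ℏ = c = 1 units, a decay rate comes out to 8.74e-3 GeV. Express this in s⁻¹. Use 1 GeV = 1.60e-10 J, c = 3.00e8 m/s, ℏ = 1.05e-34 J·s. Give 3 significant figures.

A rate is [E]/ℏ; divide by ℏ.
1 GeV → 1/ℏ × (1 GeV in J) = 1.52e24 s⁻¹.
Result: 8.74e-3 × 1.52e24 = 1.33e22 s⁻¹.

1.33e22 s⁻¹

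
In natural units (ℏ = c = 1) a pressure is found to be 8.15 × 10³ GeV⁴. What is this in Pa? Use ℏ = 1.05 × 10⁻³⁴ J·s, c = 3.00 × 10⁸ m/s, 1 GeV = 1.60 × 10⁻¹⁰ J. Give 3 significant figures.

1.71 × 10⁴¹ Pa

Pressure is [E]/[L]³ = [E]⁴/(ℏc)³.
1 GeV⁴ → 1/(ℏc)³ × (1 GeV in J)⁴ = 2.10 × 10³⁷ Pa.
Result: 8.15 × 10³ × 2.10 × 10³⁷ = 1.71 × 10⁴¹ Pa.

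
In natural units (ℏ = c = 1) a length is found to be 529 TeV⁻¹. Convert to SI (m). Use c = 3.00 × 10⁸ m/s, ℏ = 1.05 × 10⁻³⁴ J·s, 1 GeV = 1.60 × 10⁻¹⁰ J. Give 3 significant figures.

1.04 × 10⁻¹⁶ m

A length is [E]⁻¹ in ℏ=c=1; restore one factor of ℏc.
1 GeV⁻¹ → ℏc × (1 GeV in J)⁻¹ = 1.97 × 10⁻¹⁶ m.
Convert the energy scale: 529 TeV⁻¹ = 0.529 GeV⁻¹.
Result: 0.529 × 1.97 × 10⁻¹⁶ = 1.04 × 10⁻¹⁶ m.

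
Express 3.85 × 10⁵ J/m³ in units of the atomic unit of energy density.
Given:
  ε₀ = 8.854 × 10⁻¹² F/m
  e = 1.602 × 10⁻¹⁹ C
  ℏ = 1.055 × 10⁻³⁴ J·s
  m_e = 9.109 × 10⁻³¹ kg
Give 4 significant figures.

atomic unit of energy density: u_au = E_h/a₀³ = m_e⁴e¹⁰/((4πε₀)⁵ℏ⁸) = 2.929 × 10¹³ J/m³.
3.85 × 10⁵ / 2.929 × 10¹³ = 1.314 × 10⁻⁸

1.314 × 10⁻⁸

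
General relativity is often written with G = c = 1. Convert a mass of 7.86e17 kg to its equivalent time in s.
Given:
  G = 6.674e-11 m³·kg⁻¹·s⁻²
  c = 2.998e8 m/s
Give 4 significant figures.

Mass → time via G/c³.
7.86e17 kg × (G/c³) = 1.947e-18 s

1.947e-18 s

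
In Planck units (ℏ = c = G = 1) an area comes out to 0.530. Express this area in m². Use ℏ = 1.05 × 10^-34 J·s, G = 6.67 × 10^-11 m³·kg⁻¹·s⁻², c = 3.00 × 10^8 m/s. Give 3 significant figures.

1.37 × 10^-70 m²

One Planck area: A_P = ℏG/c³ = 2.59 × 10^-70 m².
0.530 × 2.59 × 10^-70 m² = 1.37 × 10^-70 m²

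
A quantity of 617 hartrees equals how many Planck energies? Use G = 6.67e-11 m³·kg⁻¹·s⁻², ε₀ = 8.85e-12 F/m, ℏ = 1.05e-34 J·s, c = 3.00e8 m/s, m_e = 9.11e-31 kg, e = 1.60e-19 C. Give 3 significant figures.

hartree: E_h = m_e e⁴/(4πε₀ℏ)² = 4.38e-18 J
Planck energy: E_P = √(ℏc⁵/G) = 1.96e9 J
617 × 4.38e-18 / 1.96e9 = 1.38e-24

1.38e-24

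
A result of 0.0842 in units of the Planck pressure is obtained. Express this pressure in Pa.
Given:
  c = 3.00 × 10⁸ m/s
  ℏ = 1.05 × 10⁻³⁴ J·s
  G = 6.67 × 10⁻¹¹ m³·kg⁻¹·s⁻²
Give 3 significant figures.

One Planck pressure: p_P = c⁷/(ℏG²) = 4.68 × 10¹¹³ Pa.
0.0842 × 4.68 × 10¹¹³ Pa = 3.94 × 10¹¹² Pa

3.94 × 10¹¹² Pa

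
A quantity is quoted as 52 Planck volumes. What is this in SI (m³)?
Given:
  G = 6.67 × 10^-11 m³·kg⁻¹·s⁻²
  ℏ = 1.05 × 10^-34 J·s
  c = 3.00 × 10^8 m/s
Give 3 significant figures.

2.17 × 10^-103 m³

One Planck volume: V_P = (ℏG/c³)^(3/2) = 4.18 × 10^-105 m³.
52 × 4.18 × 10^-105 m³ = 2.17 × 10^-103 m³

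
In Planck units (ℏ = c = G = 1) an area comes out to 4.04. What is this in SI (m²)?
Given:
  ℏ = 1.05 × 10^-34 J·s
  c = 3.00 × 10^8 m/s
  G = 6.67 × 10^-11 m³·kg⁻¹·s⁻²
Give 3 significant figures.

One Planck area: A_P = ℏG/c³ = 2.59 × 10^-70 m².
4.04 × 2.59 × 10^-70 m² = 1.05 × 10^-69 m²

1.05 × 10^-69 m²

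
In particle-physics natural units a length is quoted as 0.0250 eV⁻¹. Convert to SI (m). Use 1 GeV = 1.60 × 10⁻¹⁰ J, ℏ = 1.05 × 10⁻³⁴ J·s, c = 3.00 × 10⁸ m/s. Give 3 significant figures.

4.92 × 10⁻⁹ m

A length is [E]⁻¹ in ℏ=c=1; restore one factor of ℏc.
1 GeV⁻¹ → ℏc × (1 GeV in J)⁻¹ = 1.97 × 10⁻¹⁶ m.
Convert the energy scale: 0.0250 eV⁻¹ = 2.50 × 10⁷ GeV⁻¹.
Result: 2.50 × 10⁷ × 1.97 × 10⁻¹⁶ = 4.92 × 10⁻⁹ m.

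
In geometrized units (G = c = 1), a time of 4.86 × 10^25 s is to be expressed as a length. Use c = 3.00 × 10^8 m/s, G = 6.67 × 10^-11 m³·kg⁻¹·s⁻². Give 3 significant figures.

1.46 × 10^34 m

Time → length via c.
4.86 × 10^25 s × (c) = 1.46 × 10^34 m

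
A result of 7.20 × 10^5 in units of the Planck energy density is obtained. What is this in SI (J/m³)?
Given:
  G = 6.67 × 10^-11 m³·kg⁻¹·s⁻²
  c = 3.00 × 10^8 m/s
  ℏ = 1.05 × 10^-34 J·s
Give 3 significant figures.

One Planck energy density: u_P = c⁷/(ℏG²) = 4.68 × 10^113 J/m³.
7.20 × 10^5 × 4.68 × 10^113 J/m³ = 3.37 × 10^119 J/m³

3.37 × 10^119 J/m³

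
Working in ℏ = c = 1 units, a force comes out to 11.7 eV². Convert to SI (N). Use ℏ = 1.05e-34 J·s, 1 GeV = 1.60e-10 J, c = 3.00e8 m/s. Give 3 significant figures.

Force is [E]/[L] = [E]²/(ℏc); restore (ℏc)⁻¹.
1 GeV² → 1/(ℏc) × (1 GeV in J)² = 8.13e5 N.
Convert the energy scale: 11.7 eV² = 1.17e-17 GeV².
Result: 1.17e-17 × 8.13e5 = 9.51e-12 N.

9.51e-12 N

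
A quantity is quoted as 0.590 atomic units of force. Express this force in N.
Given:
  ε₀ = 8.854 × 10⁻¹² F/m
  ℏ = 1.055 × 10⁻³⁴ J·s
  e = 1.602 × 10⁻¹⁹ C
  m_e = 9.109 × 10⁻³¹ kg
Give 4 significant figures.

4.850 × 10⁻⁸ N

One atomic unit of force: F_au = E_h/a₀ = m_e²e⁶/((4πε₀)³ℏ⁴) = 8.220 × 10⁻⁸ N.
0.590 × 8.220 × 10⁻⁸ N = 4.850 × 10⁻⁸ N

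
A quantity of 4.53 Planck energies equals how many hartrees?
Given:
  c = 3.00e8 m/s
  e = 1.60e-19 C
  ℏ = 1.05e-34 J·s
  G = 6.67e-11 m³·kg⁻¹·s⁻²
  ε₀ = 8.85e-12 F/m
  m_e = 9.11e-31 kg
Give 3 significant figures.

2.02e27

Planck energy: E_P = √(ℏc⁵/G) = 1.96e9 J
hartree: E_h = m_e e⁴/(4πε₀ℏ)² = 4.38e-18 J
4.53 × 1.96e9 / 4.38e-18 = 2.02e27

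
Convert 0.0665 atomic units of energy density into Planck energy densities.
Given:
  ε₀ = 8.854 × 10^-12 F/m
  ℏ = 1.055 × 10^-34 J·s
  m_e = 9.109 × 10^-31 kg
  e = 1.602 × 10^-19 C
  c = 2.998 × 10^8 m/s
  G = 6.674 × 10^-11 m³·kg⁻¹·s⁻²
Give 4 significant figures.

4.205 × 10^-102

atomic unit of energy density: u_au = E_h/a₀³ = m_e⁴e¹⁰/((4πε₀)⁵ℏ⁸) = 2.929 × 10^13 J/m³
Planck energy density: u_P = c⁷/(ℏG²) = 4.632 × 10^113 J/m³
0.0665 × 2.929 × 10^13 / 4.632 × 10^113 = 4.205 × 10^-102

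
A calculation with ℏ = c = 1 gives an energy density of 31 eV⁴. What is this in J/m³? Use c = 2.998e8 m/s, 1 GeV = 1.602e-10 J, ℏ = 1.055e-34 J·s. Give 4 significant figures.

[E]/[L]³ = [E]⁴/(ℏc)³; restore (ℏc)⁻³.
1 GeV⁴ → 1/(ℏc)³ × (1 GeV in J)⁴ = 2.082e37 J/m³.
Convert the energy scale: 31 eV⁴ = 3.10e-35 GeV⁴.
Result: 3.10e-35 × 2.082e37 = 645.3 J/m³.

645.3 J/m³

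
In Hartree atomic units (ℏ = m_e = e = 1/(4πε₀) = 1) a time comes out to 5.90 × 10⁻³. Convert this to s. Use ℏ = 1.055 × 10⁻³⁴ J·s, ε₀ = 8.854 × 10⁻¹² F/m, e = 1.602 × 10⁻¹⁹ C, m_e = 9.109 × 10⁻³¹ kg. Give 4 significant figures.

1.430 × 10⁻¹⁹ s

One atomic unit of time: τ_au = (4πε₀)²ℏ³/(m_e e⁴) = 2.423 × 10⁻¹⁷ s.
5.90 × 10⁻³ × 2.423 × 10⁻¹⁷ s = 1.430 × 10⁻¹⁹ s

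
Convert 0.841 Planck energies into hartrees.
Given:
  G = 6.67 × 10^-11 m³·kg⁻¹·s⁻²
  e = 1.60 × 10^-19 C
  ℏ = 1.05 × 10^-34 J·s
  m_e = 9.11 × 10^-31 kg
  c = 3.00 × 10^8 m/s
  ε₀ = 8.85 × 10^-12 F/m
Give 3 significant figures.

Planck energy: E_P = √(ℏc⁵/G) = 1.96 × 10^9 J
hartree: E_h = m_e e⁴/(4πε₀ℏ)² = 4.38 × 10^-18 J
0.841 × 1.96 × 10^9 / 4.38 × 10^-18 = 3.76 × 10^26

3.76 × 10^26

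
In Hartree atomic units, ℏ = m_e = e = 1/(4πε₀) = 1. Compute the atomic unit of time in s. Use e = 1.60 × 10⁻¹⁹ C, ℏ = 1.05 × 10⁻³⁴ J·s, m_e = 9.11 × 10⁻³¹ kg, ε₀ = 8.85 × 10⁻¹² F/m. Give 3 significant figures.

2.40 × 10⁻¹⁷ s

The unique combination of the constants set to 1 with dimensions of time is τ_au = (4πε₀)²ℏ³/(m_e e⁴).
E_h = 4.38 × 10⁻¹⁸ J
ℏ/E_h = 2.40 × 10⁻¹⁷ s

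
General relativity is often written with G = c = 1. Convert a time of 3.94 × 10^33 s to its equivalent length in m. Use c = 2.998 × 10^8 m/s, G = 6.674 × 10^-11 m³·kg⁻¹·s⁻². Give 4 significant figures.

1.181 × 10^42 m

Time → length via c.
3.94 × 10^33 s × (c) = 1.181 × 10^42 m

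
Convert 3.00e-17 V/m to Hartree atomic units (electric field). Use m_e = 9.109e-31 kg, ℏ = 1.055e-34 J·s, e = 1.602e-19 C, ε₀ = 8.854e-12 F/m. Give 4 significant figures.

5.847e-29

atomic unit of electric field: E_au = E_h/(e a₀) = m_e²e⁵/((4πε₀)³ℏ⁴) = 5.131e11 V/m.
3.00e-17 / 5.131e11 = 5.847e-29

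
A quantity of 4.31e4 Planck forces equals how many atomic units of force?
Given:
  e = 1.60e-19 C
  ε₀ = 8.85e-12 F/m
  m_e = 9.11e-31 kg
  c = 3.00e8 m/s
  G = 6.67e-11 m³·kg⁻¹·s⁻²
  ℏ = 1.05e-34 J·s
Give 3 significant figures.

6.28e55

Planck force: F_P = c⁴/G = 1.21e44 N
atomic unit of force: F_au = E_h/a₀ = m_e²e⁶/((4πε₀)³ℏ⁴) = 8.33e-8 N
4.31e4 × 1.21e44 / 8.33e-8 = 6.28e55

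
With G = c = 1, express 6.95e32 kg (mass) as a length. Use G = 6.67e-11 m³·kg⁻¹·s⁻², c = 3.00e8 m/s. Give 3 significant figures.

In G = c = 1 units mass has dimensions of length; the conversion factor is G/c².
6.95e32 kg × (G/c²) = 5.15e5 m

5.15e5 m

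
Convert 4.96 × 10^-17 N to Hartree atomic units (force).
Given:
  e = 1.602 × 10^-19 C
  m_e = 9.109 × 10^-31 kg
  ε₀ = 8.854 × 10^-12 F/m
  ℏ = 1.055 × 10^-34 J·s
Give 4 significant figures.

atomic unit of force: F_au = E_h/a₀ = m_e²e⁶/((4πε₀)³ℏ⁴) = 8.220 × 10^-8 N.
4.96 × 10^-17 / 8.220 × 10^-8 = 6.034 × 10^-10

6.034 × 10^-10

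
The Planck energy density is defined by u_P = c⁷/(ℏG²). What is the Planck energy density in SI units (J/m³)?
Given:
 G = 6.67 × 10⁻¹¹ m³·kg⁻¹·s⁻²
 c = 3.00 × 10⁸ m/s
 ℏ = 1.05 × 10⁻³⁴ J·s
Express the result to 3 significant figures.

4.68 × 10¹¹³ J/m³

u_P = c⁷/(ℏG²)
  = 2.19 × 10⁵⁹ / 4.67 × 10⁻⁵⁵
  = 4.68 × 10¹¹³ J/m³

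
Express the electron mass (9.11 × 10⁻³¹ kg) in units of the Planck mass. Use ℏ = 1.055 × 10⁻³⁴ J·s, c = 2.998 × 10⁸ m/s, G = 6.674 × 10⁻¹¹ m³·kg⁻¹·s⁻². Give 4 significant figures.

4.185 × 10⁻²³

Planck mass: m_P = √(ℏc/G) = 2.177 × 10⁻⁸ kg.
9.11 × 10⁻³¹ / 2.177 × 10⁻⁸ = 4.185 × 10⁻²³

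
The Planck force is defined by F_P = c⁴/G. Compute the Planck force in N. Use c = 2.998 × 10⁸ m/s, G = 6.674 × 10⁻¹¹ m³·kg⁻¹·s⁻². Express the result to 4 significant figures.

F_P = c⁴/G
  = 8.078 × 10³³ / 6.674 × 10⁻¹¹
  = 1.210 × 10⁴⁴ N

1.210 × 10⁴⁴ N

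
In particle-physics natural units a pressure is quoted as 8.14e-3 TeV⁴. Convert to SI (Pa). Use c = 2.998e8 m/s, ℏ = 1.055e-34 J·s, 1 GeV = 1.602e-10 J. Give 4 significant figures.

1.694e47 Pa

Pressure is [E]/[L]³ = [E]⁴/(ℏc)³.
1 GeV⁴ → 1/(ℏc)³ × (1 GeV in J)⁴ = 2.082e37 Pa.
Convert the energy scale: 8.14e-3 TeV⁴ = 8.14e9 GeV⁴.
Result: 8.14e9 × 2.082e37 = 1.694e47 Pa.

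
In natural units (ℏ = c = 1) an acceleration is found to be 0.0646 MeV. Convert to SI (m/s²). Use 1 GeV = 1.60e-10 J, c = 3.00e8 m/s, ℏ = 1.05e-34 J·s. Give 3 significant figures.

Acceleration is [L]/[T]² = c·[E]/ℏ.
1 GeV → c/ℏ × (1 GeV in J) = 4.57e32 m/s².
Convert the energy scale: 0.0646 MeV = 6.46e-5 GeV.
Result: 6.46e-5 × 4.57e32 = 2.95e28 m/s².

2.95e28 m/s²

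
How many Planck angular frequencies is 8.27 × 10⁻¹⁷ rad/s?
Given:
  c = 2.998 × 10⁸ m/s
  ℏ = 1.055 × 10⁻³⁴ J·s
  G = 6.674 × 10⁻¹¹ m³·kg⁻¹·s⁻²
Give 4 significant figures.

4.459 × 10⁻⁶⁰

Planck angular frequency: ω_P = √(c⁵/(ℏG)) = 1.855 × 10⁴³ rad/s.
8.27 × 10⁻¹⁷ / 1.855 × 10⁴³ = 4.459 × 10⁻⁶⁰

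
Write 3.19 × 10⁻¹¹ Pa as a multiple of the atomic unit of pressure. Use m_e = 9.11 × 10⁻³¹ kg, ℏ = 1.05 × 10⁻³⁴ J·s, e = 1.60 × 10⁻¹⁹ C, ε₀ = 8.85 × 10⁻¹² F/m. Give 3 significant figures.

1.06 × 10⁻²⁴

atomic unit of pressure: P_au = E_h/a₀³ = m_e⁴e¹⁰/((4πε₀)⁵ℏ⁸) = 3.01 × 10¹³ Pa.
3.19 × 10⁻¹¹ / 3.01 × 10¹³ = 1.06 × 10⁻²⁴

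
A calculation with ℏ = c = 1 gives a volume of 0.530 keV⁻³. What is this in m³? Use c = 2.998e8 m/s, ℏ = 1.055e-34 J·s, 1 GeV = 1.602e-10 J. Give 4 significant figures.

4.079e-30 m³

Volume is [L]³ = [E]⁻³·(ℏc)³.
1 GeV⁻³ → (ℏc)³ × (1 GeV in J)⁻³ = 7.696e-48 m³.
Convert the energy scale: 0.530 keV⁻³ = 5.30e17 GeV⁻³.
Result: 5.30e17 × 7.696e-48 = 4.079e-30 m³.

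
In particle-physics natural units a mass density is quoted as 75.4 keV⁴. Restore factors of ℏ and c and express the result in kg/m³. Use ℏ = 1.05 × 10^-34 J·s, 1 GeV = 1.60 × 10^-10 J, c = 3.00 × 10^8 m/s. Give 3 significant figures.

0.0176 kg/m³

Mass density is [E]/(c²[L]³) = [E]⁴/(ℏ³c⁵).
1 GeV⁴ → 1/(ℏ³c⁵) × (1 GeV in J)⁴ = 2.33 × 10^20 kg/m³.
Convert the energy scale: 75.4 keV⁴ = 7.54 × 10^-23 GeV⁴.
Result: 7.54 × 10^-23 × 2.33 × 10^20 = 0.0176 kg/m³.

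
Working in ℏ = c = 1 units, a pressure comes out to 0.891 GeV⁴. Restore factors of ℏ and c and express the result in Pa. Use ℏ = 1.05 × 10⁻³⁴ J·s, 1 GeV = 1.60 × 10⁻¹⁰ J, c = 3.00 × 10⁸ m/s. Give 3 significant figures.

Pressure is [E]/[L]³ = [E]⁴/(ℏc)³.
1 GeV⁴ → 1/(ℏc)³ × (1 GeV in J)⁴ = 2.10 × 10³⁷ Pa.
Result: 0.891 × 2.10 × 10³⁷ = 1.87 × 10³⁷ Pa.

1.87 × 10³⁷ Pa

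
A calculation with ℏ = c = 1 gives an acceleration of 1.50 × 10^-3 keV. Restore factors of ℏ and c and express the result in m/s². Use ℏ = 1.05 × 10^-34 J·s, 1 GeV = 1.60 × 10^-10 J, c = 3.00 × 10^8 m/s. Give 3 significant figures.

Acceleration is [L]/[T]² = c·[E]/ℏ.
1 GeV → c/ℏ × (1 GeV in J) = 4.57 × 10^32 m/s².
Convert the energy scale: 1.50 × 10^-3 keV = 1.50 × 10^-9 GeV.
Result: 1.50 × 10^-9 × 4.57 × 10^32 = 6.86 × 10^23 m/s².

6.86 × 10^23 m/s²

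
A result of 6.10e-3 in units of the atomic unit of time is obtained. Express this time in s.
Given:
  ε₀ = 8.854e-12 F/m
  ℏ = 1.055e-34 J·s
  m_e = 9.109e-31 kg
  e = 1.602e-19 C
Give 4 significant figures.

1.478e-19 s

One atomic unit of time: τ_au = (4πε₀)²ℏ³/(m_e e⁴) = 2.423e-17 s.
6.10e-3 × 2.423e-17 s = 1.478e-19 s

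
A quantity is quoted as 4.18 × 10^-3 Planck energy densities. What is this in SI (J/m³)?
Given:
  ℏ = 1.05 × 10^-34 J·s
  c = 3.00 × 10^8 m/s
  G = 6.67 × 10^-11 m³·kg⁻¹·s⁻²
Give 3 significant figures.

1.96 × 10^111 J/m³

One Planck energy density: u_P = c⁷/(ℏG²) = 4.68 × 10^113 J/m³.
4.18 × 10^-3 × 4.68 × 10^113 J/m³ = 1.96 × 10^111 J/m³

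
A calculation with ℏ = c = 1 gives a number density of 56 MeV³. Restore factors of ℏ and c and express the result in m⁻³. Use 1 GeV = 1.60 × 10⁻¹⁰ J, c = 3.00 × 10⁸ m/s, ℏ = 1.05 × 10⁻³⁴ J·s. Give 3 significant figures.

7.34 × 10³⁹ m⁻³

Number density is [L]⁻³ = [E]³/(ℏc)³.
1 GeV³ → 1/(ℏc)³ × (1 GeV in J)³ = 1.31 × 10⁴⁷ m⁻³.
Convert the energy scale: 56 MeV³ = 5.60 × 10⁻⁸ GeV³.
Result: 5.60 × 10⁻⁸ × 1.31 × 10⁴⁷ = 7.34 × 10³⁹ m⁻³.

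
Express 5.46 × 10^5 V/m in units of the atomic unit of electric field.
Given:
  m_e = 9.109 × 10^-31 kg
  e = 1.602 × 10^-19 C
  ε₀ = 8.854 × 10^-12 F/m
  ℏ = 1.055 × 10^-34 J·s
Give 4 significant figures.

atomic unit of electric field: E_au = E_h/(e a₀) = m_e²e⁵/((4πε₀)³ℏ⁴) = 5.131 × 10^11 V/m.
5.46 × 10^5 / 5.131 × 10^11 = 1.064 × 10^-6

1.064 × 10^-6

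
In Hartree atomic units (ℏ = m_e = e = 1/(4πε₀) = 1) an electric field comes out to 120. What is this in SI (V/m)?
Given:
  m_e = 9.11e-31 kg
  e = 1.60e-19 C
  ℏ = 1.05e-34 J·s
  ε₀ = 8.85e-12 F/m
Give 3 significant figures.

One atomic unit of electric field: E_au = E_h/(e a₀) = m_e²e⁵/((4πε₀)³ℏ⁴) = 5.20e11 V/m.
120 × 5.20e11 V/m = 6.25e13 V/m

6.25e13 V/m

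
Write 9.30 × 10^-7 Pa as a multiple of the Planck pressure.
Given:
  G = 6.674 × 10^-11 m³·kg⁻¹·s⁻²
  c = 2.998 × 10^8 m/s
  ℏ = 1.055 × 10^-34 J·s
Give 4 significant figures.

2.008 × 10^-120

Planck pressure: p_P = c⁷/(ℏG²) = 4.632 × 10^113 Pa.
9.30 × 10^-7 / 4.632 × 10^113 = 2.008 × 10^-120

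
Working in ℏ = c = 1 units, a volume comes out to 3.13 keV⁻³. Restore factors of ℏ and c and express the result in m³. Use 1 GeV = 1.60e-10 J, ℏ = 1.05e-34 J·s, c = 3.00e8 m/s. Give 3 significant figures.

2.39e-29 m³

Volume is [L]³ = [E]⁻³·(ℏc)³.
1 GeV⁻³ → (ℏc)³ × (1 GeV in J)⁻³ = 7.63e-48 m³.
Convert the energy scale: 3.13 keV⁻³ = 3.13e18 GeV⁻³.
Result: 3.13e18 × 7.63e-48 = 2.39e-29 m³.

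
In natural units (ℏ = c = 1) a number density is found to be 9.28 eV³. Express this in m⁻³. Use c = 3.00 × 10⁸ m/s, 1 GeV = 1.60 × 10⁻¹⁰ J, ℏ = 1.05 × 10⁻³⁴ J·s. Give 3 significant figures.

Number density is [L]⁻³ = [E]³/(ℏc)³.
1 GeV³ → 1/(ℏc)³ × (1 GeV in J)³ = 1.31 × 10⁴⁷ m⁻³.
Convert the energy scale: 9.28 eV³ = 9.28 × 10⁻²⁷ GeV³.
Result: 9.28 × 10⁻²⁷ × 1.31 × 10⁴⁷ = 1.22 × 10²¹ m⁻³.

1.22 × 10²¹ m⁻³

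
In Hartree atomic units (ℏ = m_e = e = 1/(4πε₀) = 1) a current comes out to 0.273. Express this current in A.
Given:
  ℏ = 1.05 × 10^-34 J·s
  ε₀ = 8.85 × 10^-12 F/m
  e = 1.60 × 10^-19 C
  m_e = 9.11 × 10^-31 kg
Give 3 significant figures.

1.82 × 10^-3 A

One atomic unit of electric current: I_au = e E_h/ℏ = m_e e⁵/((4πε₀)²ℏ³) = 6.67 × 10^-3 A.
0.273 × 6.67 × 10^-3 A = 1.82 × 10^-3 A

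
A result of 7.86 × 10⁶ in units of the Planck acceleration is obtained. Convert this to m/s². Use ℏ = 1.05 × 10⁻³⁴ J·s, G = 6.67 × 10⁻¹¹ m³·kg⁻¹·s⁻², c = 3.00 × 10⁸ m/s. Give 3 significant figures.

4.39 × 10⁵⁸ m/s²

One Planck acceleration: a_P = √(c⁷/(ℏG)) = 5.59 × 10⁵¹ m/s².
7.86 × 10⁶ × 5.59 × 10⁵¹ m/s² = 4.39 × 10⁵⁸ m/s²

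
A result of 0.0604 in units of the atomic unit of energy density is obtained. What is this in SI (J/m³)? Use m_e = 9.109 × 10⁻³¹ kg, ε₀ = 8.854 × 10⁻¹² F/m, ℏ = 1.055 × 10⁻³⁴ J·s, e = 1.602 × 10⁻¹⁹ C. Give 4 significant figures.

1.769 × 10¹² J/m³

One atomic unit of energy density: u_au = E_h/a₀³ = m_e⁴e¹⁰/((4πε₀)⁵ℏ⁸) = 2.929 × 10¹³ J/m³.
0.0604 × 2.929 × 10¹³ J/m³ = 1.769 × 10¹² J/m³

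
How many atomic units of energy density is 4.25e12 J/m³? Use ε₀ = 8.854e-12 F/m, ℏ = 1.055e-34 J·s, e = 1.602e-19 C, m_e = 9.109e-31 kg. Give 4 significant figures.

0.1451

atomic unit of energy density: u_au = E_h/a₀³ = m_e⁴e¹⁰/((4πε₀)⁵ℏ⁸) = 2.929e13 J/m³.
4.25e12 / 2.929e13 = 0.1451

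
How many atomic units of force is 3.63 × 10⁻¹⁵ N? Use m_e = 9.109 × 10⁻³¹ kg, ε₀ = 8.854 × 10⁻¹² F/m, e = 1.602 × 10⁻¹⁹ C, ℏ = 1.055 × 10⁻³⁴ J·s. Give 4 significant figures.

4.416 × 10⁻⁸

atomic unit of force: F_au = E_h/a₀ = m_e²e⁶/((4πε₀)³ℏ⁴) = 8.220 × 10⁻⁸ N.
3.63 × 10⁻¹⁵ / 8.220 × 10⁻⁸ = 4.416 × 10⁻⁸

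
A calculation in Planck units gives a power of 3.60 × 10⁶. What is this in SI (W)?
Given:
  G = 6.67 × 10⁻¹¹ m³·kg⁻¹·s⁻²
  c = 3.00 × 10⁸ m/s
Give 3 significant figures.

1.31 × 10⁵⁹ W

One Planck power: P_P = c⁵/G = 3.64 × 10⁵² W.
3.60 × 10⁶ × 3.64 × 10⁵² W = 1.31 × 10⁵⁹ W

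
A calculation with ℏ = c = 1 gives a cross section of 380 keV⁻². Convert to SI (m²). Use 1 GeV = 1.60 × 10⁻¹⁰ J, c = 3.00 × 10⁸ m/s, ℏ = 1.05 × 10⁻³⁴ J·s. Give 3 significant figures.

1.47 × 10⁻¹⁷ m²

Area is [L]² = [E]⁻²·(ℏc)²; restore (ℏc)².
1 GeV⁻² → (ℏc)² × (1 GeV in J)⁻² = 3.88 × 10⁻³² m².
Convert the energy scale: 380 keV⁻² = 3.80 × 10¹⁴ GeV⁻².
Result: 3.80 × 10¹⁴ × 3.88 × 10⁻³² = 1.47 × 10⁻¹⁷ m².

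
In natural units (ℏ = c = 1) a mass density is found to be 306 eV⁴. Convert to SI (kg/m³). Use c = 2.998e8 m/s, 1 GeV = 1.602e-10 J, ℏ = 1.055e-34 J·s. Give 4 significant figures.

7.087e-14 kg/m³

Mass density is [E]/(c²[L]³) = [E]⁴/(ℏ³c⁵).
1 GeV⁴ → 1/(ℏ³c⁵) × (1 GeV in J)⁴ = 2.316e20 kg/m³.
Convert the energy scale: 306 eV⁴ = 3.06e-34 GeV⁴.
Result: 3.06e-34 × 2.316e20 = 7.087e-14 kg/m³.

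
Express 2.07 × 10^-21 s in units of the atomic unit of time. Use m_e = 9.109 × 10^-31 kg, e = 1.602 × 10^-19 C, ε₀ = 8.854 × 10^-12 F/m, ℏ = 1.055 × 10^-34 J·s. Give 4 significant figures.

8.543 × 10^-5

atomic unit of time: τ_au = (4πε₀)²ℏ³/(m_e e⁴) = 2.423 × 10^-17 s.
2.07 × 10^-21 / 2.423 × 10^-17 = 8.543 × 10^-5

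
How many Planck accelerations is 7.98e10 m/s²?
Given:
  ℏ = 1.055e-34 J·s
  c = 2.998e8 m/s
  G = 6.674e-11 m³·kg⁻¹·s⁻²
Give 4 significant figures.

Planck acceleration: a_P = √(c⁷/(ℏG)) = 5.560e51 m/s².
7.98e10 / 5.560e51 = 1.435e-41

1.435e-41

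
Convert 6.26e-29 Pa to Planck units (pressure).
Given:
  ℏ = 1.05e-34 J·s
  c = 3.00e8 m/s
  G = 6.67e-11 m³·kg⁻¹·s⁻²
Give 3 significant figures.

Planck pressure: p_P = c⁷/(ℏG²) = 4.68e113 Pa.
6.26e-29 / 4.68e113 = 1.34e-142

1.34e-142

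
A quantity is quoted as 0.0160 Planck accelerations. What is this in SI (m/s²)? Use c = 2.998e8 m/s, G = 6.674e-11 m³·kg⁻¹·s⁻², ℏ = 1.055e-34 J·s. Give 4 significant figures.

8.896e49 m/s²

One Planck acceleration: a_P = √(c⁷/(ℏG)) = 5.560e51 m/s².
0.0160 × 5.560e51 m/s² = 8.896e49 m/s²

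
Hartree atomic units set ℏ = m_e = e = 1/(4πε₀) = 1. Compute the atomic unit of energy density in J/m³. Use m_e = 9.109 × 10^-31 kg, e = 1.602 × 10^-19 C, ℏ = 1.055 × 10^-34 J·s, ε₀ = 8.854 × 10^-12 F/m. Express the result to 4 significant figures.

2.929 × 10^13 J/m³

Dimensional analysis gives u_au = E_h/a₀³ = m_e⁴e¹⁰/((4πε₀)⁵ℏ⁸).
E_h = 4.354 × 10^-18 J
a₀ = 5.297 × 10^-11 m
E_h/a₀³ = 2.929 × 10^13 J/m³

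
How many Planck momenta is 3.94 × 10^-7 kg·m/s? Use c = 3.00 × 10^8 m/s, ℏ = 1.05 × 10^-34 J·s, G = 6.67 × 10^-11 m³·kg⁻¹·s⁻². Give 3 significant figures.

Planck momentum: p_P = √(ℏc³/G) = 6.52 kg·m/s.
3.94 × 10^-7 / 6.52 = 6.04 × 10^-8

6.04 × 10^-8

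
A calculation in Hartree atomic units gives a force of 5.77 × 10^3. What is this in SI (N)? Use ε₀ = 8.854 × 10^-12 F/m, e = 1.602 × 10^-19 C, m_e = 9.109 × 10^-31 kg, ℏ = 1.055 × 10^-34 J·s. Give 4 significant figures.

One atomic unit of force: F_au = E_h/a₀ = m_e²e⁶/((4πε₀)³ℏ⁴) = 8.220 × 10^-8 N.
5.77 × 10^3 × 8.220 × 10^-8 N = 4.743 × 10^-4 N

4.743 × 10^-4 N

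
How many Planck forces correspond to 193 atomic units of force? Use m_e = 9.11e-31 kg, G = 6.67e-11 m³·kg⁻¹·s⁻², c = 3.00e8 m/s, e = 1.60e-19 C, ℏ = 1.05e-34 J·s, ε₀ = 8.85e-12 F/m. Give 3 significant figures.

atomic unit of force: F_au = E_h/a₀ = m_e²e⁶/((4πε₀)³ℏ⁴) = 8.33e-8 N
Planck force: F_P = c⁴/G = 1.21e44 N
193 × 8.33e-8 / 1.21e44 = 1.32e-49

1.32e-49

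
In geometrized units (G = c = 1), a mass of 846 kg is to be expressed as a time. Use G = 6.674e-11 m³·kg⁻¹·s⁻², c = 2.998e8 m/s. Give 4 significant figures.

Mass → time via G/c³.
846 kg × (G/c³) = 2.095e-33 s

2.095e-33 s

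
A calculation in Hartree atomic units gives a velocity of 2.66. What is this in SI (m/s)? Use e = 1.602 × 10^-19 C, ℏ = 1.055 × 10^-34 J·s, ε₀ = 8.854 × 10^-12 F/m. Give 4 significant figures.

5.816 × 10^6 m/s

One atomic unit of velocity: v_au = e²/(4πε₀ℏ) = 2.186 × 10^6 m/s.
2.66 × 2.186 × 10^6 m/s = 5.816 × 10^6 m/s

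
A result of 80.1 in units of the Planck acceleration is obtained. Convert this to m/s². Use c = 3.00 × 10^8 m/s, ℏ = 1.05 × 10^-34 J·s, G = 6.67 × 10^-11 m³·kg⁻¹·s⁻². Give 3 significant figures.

One Planck acceleration: a_P = √(c⁷/(ℏG)) = 5.59 × 10^51 m/s².
80.1 × 5.59 × 10^51 m/s² = 4.48 × 10^53 m/s²

4.48 × 10^53 m/s²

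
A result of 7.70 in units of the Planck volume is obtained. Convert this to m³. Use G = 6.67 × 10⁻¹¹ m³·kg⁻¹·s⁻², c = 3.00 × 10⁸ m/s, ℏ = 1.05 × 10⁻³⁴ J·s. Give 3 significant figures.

3.22 × 10⁻¹⁰⁴ m³

One Planck volume: V_P = (ℏG/c³)^(3/2) = 4.18 × 10⁻¹⁰⁵ m³.
7.70 × 4.18 × 10⁻¹⁰⁵ m³ = 3.22 × 10⁻¹⁰⁴ m³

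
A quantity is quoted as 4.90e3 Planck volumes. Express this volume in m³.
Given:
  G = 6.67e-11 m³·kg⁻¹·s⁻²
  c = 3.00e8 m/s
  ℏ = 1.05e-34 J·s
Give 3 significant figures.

2.05e-101 m³

One Planck volume: V_P = (ℏG/c³)^(3/2) = 4.18e-105 m³.
4.90e3 × 4.18e-105 m³ = 2.05e-101 m³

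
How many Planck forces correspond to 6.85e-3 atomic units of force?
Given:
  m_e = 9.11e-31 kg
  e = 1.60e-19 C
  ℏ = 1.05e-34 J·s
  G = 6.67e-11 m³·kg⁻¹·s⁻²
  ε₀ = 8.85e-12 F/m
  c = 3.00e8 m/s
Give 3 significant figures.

atomic unit of force: F_au = E_h/a₀ = m_e²e⁶/((4πε₀)³ℏ⁴) = 8.33e-8 N
Planck force: F_P = c⁴/G = 1.21e44 N
6.85e-3 × 8.33e-8 / 1.21e44 = 4.70e-54

4.70e-54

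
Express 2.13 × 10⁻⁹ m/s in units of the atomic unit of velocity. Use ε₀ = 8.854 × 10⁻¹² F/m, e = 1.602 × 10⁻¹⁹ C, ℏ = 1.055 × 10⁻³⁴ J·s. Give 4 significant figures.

9.742 × 10⁻¹⁶

atomic unit of velocity: v_au = e²/(4πε₀ℏ) = 2.186 × 10⁶ m/s.
2.13 × 10⁻⁹ / 2.186 × 10⁶ = 9.742 × 10⁻¹⁶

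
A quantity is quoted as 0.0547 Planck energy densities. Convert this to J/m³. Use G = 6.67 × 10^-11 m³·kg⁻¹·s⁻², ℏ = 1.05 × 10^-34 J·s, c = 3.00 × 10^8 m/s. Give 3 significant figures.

2.56 × 10^112 J/m³

One Planck energy density: u_P = c⁷/(ℏG²) = 4.68 × 10^113 J/m³.
0.0547 × 4.68 × 10^113 J/m³ = 2.56 × 10^112 J/m³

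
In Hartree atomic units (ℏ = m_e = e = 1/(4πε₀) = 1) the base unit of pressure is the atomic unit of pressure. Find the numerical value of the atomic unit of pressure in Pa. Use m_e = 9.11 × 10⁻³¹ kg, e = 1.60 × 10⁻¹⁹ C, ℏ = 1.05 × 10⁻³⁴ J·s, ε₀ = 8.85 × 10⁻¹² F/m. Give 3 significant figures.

3.01 × 10¹³ Pa

P_au = E_h/a₀³ = m_e⁴e¹⁰/((4πε₀)⁵ℏ⁸)
E_h = 4.38 × 10⁻¹⁸ J
a₀ = 5.26 × 10⁻¹¹ m
E_h/a₀³ = 3.01 × 10¹³ Pa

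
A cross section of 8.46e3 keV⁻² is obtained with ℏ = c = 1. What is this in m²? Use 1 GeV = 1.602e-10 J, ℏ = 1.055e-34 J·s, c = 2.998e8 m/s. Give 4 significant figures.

Area is [L]² = [E]⁻²·(ℏc)²; restore (ℏc)².
1 GeV⁻² → (ℏc)² × (1 GeV in J)⁻² = 3.898e-32 m².
Convert the energy scale: 8.46e3 keV⁻² = 8.46e15 GeV⁻².
Result: 8.46e15 × 3.898e-32 = 3.298e-16 m².

3.298e-16 m²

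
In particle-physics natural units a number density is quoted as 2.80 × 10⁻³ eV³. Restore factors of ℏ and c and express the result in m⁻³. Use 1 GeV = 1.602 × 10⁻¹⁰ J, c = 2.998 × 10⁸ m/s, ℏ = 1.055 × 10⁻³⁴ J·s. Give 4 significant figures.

3.638 × 10¹⁷ m⁻³

Number density is [L]⁻³ = [E]³/(ℏc)³.
1 GeV³ → 1/(ℏc)³ × (1 GeV in J)³ = 1.299 × 10⁴⁷ m⁻³.
Convert the energy scale: 2.80 × 10⁻³ eV³ = 2.80 × 10⁻³⁰ GeV³.
Result: 2.80 × 10⁻³⁰ × 1.299 × 10⁴⁷ = 3.638 × 10¹⁷ m⁻³.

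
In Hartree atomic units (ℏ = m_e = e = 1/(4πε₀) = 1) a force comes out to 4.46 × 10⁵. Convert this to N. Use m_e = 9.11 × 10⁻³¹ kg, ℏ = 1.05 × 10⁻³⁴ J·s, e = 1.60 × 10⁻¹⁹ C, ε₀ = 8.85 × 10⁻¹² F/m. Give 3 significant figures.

0.0371 N

One atomic unit of force: F_au = E_h/a₀ = m_e²e⁶/((4πε₀)³ℏ⁴) = 8.33 × 10⁻⁸ N.
4.46 × 10⁵ × 8.33 × 10⁻⁸ N = 0.0371 N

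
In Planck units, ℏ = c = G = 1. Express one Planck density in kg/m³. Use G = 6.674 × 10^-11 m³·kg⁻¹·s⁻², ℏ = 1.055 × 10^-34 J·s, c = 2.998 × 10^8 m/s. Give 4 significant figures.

Dimensional analysis gives ρ_P = c⁵/(ℏG²).
  = 2.422 × 10^42 / 4.699 × 10^-55
  = 5.154 × 10^96 kg/m³

5.154 × 10^96 kg/m³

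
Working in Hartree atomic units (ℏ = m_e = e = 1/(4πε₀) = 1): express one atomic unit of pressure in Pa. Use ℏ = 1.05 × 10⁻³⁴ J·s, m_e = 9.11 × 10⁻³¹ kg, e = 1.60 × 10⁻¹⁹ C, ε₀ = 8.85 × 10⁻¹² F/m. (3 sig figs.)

3.01 × 10¹³ Pa

Dimensional analysis gives P_au = E_h/a₀³ = m_e⁴e¹⁰/((4πε₀)⁵ℏ⁸).
E_h = 4.38 × 10⁻¹⁸ J
a₀ = 5.26 × 10⁻¹¹ m
E_h/a₀³ = 3.01 × 10¹³ Pa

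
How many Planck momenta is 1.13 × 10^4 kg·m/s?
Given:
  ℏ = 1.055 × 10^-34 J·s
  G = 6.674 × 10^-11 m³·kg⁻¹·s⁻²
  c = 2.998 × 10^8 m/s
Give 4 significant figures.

Planck momentum: p_P = √(ℏc³/G) = 6.527 kg·m/s.
1.13 × 10^4 / 6.527 = 1.731 × 10^3

1.731 × 10^3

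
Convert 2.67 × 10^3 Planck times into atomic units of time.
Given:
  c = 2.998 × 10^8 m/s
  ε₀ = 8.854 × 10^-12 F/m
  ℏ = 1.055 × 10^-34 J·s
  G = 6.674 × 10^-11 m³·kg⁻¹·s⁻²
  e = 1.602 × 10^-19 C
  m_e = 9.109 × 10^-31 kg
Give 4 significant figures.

Planck time: t_P = √(ℏG/c⁵) = 5.392 × 10^-44 s
atomic unit of time: τ_au = (4πε₀)²ℏ³/(m_e e⁴) = 2.423 × 10^-17 s
2.67 × 10^3 × 5.392 × 10^-44 / 2.423 × 10^-17 = 5.942 × 10^-24

5.942 × 10^-24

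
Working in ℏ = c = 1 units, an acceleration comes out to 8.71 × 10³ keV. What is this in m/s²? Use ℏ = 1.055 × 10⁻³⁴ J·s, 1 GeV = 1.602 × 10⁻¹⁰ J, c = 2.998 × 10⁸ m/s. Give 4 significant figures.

3.965 × 10³⁰ m/s²

Acceleration is [L]/[T]² = c·[E]/ℏ.
1 GeV → c/ℏ × (1 GeV in J) = 4.552 × 10³² m/s².
Convert the energy scale: 8.71 × 10³ keV = 8.71 × 10⁻³ GeV.
Result: 8.71 × 10⁻³ × 4.552 × 10³² = 3.965 × 10³⁰ m/s².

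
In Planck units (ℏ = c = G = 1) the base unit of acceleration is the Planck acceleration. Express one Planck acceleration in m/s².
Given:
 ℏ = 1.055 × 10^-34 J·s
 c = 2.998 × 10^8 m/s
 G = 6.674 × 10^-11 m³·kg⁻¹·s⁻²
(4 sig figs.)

a_P = √(c⁷/(ℏG))
  = √(3.092 × 10^103)
  = 5.560 × 10^51 m/s²

5.560 × 10^51 m/s²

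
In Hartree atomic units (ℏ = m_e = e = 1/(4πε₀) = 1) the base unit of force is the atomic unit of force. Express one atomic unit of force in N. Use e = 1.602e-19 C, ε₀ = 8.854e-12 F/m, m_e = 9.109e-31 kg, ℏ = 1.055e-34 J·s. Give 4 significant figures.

8.220e-8 N

F_au = E_h/a₀ = m_e²e⁶/((4πε₀)³ℏ⁴)
E_h = 4.354e-18 J
a₀ = 5.297e-11 m
E_h/a₀ = 8.220e-8 N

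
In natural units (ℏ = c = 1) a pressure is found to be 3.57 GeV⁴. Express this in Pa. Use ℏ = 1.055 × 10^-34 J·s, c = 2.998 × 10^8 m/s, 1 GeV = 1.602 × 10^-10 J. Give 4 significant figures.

Pressure is [E]/[L]³ = [E]⁴/(ℏc)³.
1 GeV⁴ → 1/(ℏc)³ × (1 GeV in J)⁴ = 2.082 × 10^37 Pa.
Result: 3.57 × 2.082 × 10^37 = 7.431 × 10^37 Pa.

7.431 × 10^37 Pa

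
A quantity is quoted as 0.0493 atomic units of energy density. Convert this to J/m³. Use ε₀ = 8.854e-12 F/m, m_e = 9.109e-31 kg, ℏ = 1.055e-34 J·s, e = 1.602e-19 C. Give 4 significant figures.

1.444e12 J/m³

One atomic unit of energy density: u_au = E_h/a₀³ = m_e⁴e¹⁰/((4πε₀)⁵ℏ⁸) = 2.929e13 J/m³.
0.0493 × 2.929e13 J/m³ = 1.444e12 J/m³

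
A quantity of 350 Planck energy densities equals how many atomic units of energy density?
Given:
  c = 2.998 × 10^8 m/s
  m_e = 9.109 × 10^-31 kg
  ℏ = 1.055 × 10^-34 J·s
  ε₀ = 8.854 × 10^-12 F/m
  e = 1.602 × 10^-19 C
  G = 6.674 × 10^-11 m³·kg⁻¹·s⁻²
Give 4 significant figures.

5.535 × 10^102

Planck energy density: u_P = c⁷/(ℏG²) = 4.632 × 10^113 J/m³
atomic unit of energy density: u_au = E_h/a₀³ = m_e⁴e¹⁰/((4πε₀)⁵ℏ⁸) = 2.929 × 10^13 J/m³
350 × 4.632 × 10^113 / 2.929 × 10^13 = 5.535 × 10^102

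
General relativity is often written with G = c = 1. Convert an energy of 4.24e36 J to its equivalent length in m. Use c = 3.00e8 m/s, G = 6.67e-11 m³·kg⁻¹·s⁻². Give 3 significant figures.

3.49e-8 m

Energy → length via G/c⁴.
4.24e36 J × (G/c⁴) = 3.49e-8 m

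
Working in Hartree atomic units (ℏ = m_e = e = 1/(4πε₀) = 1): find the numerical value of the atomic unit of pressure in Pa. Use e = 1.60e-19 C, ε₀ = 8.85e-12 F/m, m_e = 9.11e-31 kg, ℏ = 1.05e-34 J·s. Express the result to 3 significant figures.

3.01e13 Pa

From ℏ = m_e = e = 1/(4πε₀) = 1 the pressure scale is P_au = E_h/a₀³ = m_e⁴e¹⁰/((4πε₀)⁵ℏ⁸).
E_h = 4.38e-18 J
a₀ = 5.26e-11 m
E_h/a₀³ = 3.01e13 Pa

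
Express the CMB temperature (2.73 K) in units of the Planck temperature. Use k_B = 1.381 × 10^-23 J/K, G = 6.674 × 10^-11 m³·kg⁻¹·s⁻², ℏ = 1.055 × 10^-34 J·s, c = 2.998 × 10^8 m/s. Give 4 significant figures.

1.927 × 10^-32

Planck temperature: T_P = √(ℏc⁵/G) / k_B = 1.417 × 10^32 K.
2.73 / 1.417 × 10^32 = 1.927 × 10^-32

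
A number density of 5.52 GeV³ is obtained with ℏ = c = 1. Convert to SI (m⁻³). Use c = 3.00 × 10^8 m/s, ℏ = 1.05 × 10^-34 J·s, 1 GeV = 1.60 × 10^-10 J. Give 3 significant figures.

Number density is [L]⁻³ = [E]³/(ℏc)³.
1 GeV³ → 1/(ℏc)³ × (1 GeV in J)³ = 1.31 × 10^47 m⁻³.
Result: 5.52 × 1.31 × 10^47 = 7.23 × 10^47 m⁻³.

7.23 × 10^47 m⁻³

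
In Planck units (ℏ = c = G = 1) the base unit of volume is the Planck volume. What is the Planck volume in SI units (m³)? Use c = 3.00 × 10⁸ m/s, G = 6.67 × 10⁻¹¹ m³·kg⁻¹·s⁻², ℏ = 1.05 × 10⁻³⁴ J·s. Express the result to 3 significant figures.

V_P = (ℏG/c³)^(3/2)
  = √(1.75 × 10⁻²⁰⁹)
  = 4.18 × 10⁻¹⁰⁵ m³

4.18 × 10⁻¹⁰⁵ m³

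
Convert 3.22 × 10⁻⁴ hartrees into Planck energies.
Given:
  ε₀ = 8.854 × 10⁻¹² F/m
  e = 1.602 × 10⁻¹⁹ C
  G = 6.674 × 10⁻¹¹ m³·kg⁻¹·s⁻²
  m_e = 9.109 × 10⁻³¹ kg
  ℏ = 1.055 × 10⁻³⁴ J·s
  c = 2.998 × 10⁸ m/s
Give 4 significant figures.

7.166 × 10⁻³¹

hartree: E_h = m_e e⁴/(4πε₀ℏ)² = 4.354 × 10⁻¹⁸ J
Planck energy: E_P = √(ℏc⁵/G) = 1.957 × 10⁹ J
3.22 × 10⁻⁴ × 4.354 × 10⁻¹⁸ / 1.957 × 10⁹ = 7.166 × 10⁻³¹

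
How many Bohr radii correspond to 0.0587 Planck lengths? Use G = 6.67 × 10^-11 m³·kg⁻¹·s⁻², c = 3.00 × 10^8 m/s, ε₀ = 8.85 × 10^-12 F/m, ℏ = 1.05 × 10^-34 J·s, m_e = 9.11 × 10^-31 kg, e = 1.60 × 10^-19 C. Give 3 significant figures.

1.80 × 10^-26

Planck length: ℓ_P = √(ℏG/c³) = 1.61 × 10^-35 m
Bohr radius: a₀ = 4πε₀ℏ²/(m_e e²) = 5.26 × 10^-11 m
0.0587 × 1.61 × 10^-35 / 5.26 × 10^-11 = 1.80 × 10^-26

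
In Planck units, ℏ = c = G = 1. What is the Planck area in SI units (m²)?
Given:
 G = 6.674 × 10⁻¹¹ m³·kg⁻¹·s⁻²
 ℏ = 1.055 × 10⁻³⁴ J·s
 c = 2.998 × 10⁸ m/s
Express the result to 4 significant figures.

2.613 × 10⁻⁷⁰ m²

The unique combination of the constants set to 1 with dimensions of area is A_P = ℏG/c³.
  = 7.041 × 10⁻⁴⁵ / 2.695 × 10²⁵
  = 2.613 × 10⁻⁷⁰ m²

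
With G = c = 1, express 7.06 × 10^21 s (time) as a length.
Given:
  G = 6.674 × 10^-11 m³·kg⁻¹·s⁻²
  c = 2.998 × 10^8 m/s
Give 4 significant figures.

2.117 × 10^30 m

Time → length via c.
7.06 × 10^21 s × (c) = 2.117 × 10^30 m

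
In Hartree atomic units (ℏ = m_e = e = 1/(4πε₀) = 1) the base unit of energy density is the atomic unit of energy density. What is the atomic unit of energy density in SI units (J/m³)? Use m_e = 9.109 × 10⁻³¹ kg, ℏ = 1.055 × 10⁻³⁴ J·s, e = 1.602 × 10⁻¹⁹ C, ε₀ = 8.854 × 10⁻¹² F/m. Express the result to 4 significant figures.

u_au = E_h/a₀³ = m_e⁴e¹⁰/((4πε₀)⁵ℏ⁸)
E_h = 4.354 × 10⁻¹⁸ J
a₀ = 5.297 × 10⁻¹¹ m
E_h/a₀³ = 2.929 × 10¹³ J/m³

2.929 × 10¹³ J/m³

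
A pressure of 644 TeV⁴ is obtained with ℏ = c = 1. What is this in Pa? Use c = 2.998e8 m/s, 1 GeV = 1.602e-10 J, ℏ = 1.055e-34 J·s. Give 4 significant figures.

1.341e52 Pa

Pressure is [E]/[L]³ = [E]⁴/(ℏc)³.
1 GeV⁴ → 1/(ℏc)³ × (1 GeV in J)⁴ = 2.082e37 Pa.
Convert the energy scale: 644 TeV⁴ = 6.44e14 GeV⁴.
Result: 6.44e14 × 2.082e37 = 1.341e52 Pa.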